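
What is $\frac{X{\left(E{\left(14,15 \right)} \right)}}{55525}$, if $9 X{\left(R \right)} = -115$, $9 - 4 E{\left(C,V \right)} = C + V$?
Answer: $- \frac{23}{99945} \approx -0.00023013$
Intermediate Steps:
$E{\left(C,V \right)} = \frac{9}{4} - \frac{C}{4} - \frac{V}{4}$ ($E{\left(C,V \right)} = \frac{9}{4} - \frac{C + V}{4} = \frac{9}{4} - \left(\frac{C}{4} + \frac{V}{4}\right) = \frac{9}{4} - \frac{C}{4} - \frac{V}{4}$)
$X{\left(R \right)} = - \frac{115}{9}$ ($X{\left(R \right)} = \frac{1}{9} \left(-115\right) = - \frac{115}{9}$)
$\frac{X{\left(E{\left(14,15 \right)} \right)}}{55525} = - \frac{115}{9 \cdot 55525} = \left(- \frac{115}{9}\right) \frac{1}{55525} = - \frac{23}{99945}$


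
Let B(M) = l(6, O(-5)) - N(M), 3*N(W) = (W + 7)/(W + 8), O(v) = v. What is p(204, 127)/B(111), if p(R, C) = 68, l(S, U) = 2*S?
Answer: 12138/2083 ≈ 5.8272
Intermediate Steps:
N(W) = (7 + W)/(3*(8 + W)) (N(W) = ((W + 7)/(W + 8))/3 = ((7 + W)/(8 + W))/3 = (7 + W)/(3*(8 + W)))
B(M) = 12 - (7 + M)/(3*(8 + M)) (B(M) = 2*6 - (7 + M)/(3*(8 + M)) = 12 - (7 + M)/(3*(8 + M)))
p(204, 127)/B(111) = 68/(((281 + 35*111)/(3*(8 + 111)))) = 68/(((⅓)*(281 + 3885)/119)) = 68/(((⅓)*(1/119)*4166)) = 68/(4166/357) = 68*(357/4166) = 12138/2083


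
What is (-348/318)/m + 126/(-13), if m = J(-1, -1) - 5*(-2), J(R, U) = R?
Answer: -60856/6201 ≈ -9.8139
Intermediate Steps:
m = 9 (m = -1 - 5*(-2) = -1 + 10 = 9)
(-348/318)/m + 126/(-13) = -348/318/9 + 126/(-13) = -348*1/318*(⅑) + 126*(-1/13) = -58/53*⅑ - 126/13 = -58/477 - 126/13 = -60856/6201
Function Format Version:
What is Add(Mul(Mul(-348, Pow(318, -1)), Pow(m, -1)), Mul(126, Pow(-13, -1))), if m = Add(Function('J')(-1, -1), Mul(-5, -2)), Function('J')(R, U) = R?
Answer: Rational(-60856, 6201) ≈ -9.8139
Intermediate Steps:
m = 9 (m = Add(-1, Mul(-5, -2)) = Add(-1, 10) = 9)
Add(Mul(Mul(-348, Pow(318, -1)), Pow(m, -1)), Mul(126, Pow(-13, -1))) = Add(Mul(Mul(-348, Pow(318, -1)), Pow(9, -1)), Mul(126, Pow(-13, -1))) = Add(Mul(Mul(-348, Rational(1, 318)), Rational(1, 9)), Mul(126, Rational(-1, 13))) = Add(Mul(Rational(-58, 53), Rational(1, 9)), Rational(-126, 13)) = Add(Rational(-58, 477), Rational(-126, 13)) = Rational(-60856, 6201)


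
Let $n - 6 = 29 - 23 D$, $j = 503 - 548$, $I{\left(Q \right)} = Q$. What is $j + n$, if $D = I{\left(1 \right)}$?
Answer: $-33$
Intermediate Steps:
$j = -45$
$D = 1$
$n = 12$ ($n = 6 + \left(29 - 23\right) = 6 + 6 = 12$)
$j + n = -45 + 12 = -33$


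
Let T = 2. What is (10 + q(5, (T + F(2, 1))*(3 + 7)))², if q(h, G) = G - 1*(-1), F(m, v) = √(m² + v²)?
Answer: 1461 + 620*√5 ≈ 2847.4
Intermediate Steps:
q(h, G) = 1 + G (q(h, G) = G + 1 = 1 + G)
(10 + q(5, (T + F(2, 1))*(3 + 7)))² = (10 + (1 + (2 + √(2² + 1²))*(3 + 7)))² = (10 + (1 + (2 + √(4 + 1))*10))² = (10 + (1 + (2 + √5)*10))² = (10 + (1 + (20 + 10*√5)))² = (10 + (21 + 10*√5))² = (31 + 10*√5)²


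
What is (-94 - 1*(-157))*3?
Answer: 189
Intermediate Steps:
(-94 - 1*(-157))*3 = (-94 + 157)*3 = 63*3 = 189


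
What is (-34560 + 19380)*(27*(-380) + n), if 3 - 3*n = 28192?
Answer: 298383140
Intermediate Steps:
n = -28189/3 (n = 1 - ⅓*28192 = 1 - 28192/3 = -28189/3 ≈ -9396.3)
(-34560 + 19380)*(27*(-380) + n) = (-34560 + 19380)*(27*(-380) - 28189/3) = -15180*(-10260 - 28189/3) = -15180*(-58969/3) = 298383140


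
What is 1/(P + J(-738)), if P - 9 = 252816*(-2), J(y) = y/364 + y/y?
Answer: -182/92023573 ≈ -1.9778e-6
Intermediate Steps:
J(y) = 1 + y/364 (J(y) = y*(1/364) + 1 = y/364 + 1 = 1 + y/364)
P = -505623 (P = 9 + 252816*(-2) = 9 - 505632 = -505623)
1/(P + J(-738)) = 1/(-505623 + (1 + (1/364)*(-738))) = 1/(-505623 + (1 - 369/182)) = 1/(-505623 - 187/182) = 1/(-92023573/182) = -182/92023573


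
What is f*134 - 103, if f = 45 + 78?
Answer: 16379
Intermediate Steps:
f = 123
f*134 - 103 = 123*134 - 103 = 16482 - 103 = 16379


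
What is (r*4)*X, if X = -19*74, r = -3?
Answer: 16872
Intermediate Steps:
X = -1406
(r*4)*X = -3*4*(-1406) = -12*(-1406) = 16872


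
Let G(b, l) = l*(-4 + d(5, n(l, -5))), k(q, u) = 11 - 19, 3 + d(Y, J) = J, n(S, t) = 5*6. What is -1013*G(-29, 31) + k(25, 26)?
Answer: -722277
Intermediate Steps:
n(S, t) = 30
d(Y, J) = -3 + J
k(q, u) = -8
G(b, l) = 23*l (G(b, l) = l*(-4 + (-3 + 30)) = l*(-4 + 27) = l*23 = 23*l)
-1013*G(-29, 31) + k(25, 26) = -23299*31 - 8 = -1013*713 - 8 = -722269 - 8 = -722277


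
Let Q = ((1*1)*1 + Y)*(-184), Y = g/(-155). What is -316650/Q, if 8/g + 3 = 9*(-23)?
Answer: 2576739375/1497668 ≈ 1720.5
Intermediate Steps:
g = -4/105 (g = 8/(-3 + 9*(-23)) = 8/(-3 - 207) = 8/(-210) = 8*(-1/210) = -4/105 ≈ -0.038095)
Y = 4/16275 (Y = -4/105/(-155) = -4/105*(-1/155) = 4/16275 ≈ 0.00024578)
Q = -2995336/16275 (Q = ((1*1)*1 + 4/16275)*(-184) = (1*1 + 4/16275)*(-184) = (1 + 4/16275)*(-184) = (16279/16275)*(-184) = -2995336/16275 ≈ -184.05)
-316650/Q = -316650/(-2995336/16275) = -316650*(-16275/2995336) = 2576739375/1497668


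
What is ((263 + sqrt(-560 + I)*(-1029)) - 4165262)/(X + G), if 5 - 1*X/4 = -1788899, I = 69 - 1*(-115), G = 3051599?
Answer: -5123/12555 - 686*I*sqrt(94)/3402405 ≈ -0.40804 - 0.0019548*I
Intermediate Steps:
I = 184 (I = 69 + 115 = 184)
X = 7155616 (X = 20 - 4*(-1788899) = 20 + 7155596 = 7155616)
((263 + sqrt(-560 + I)*(-1029)) - 4165262)/(X + G) = ((263 + sqrt(-560 + 184)*(-1029)) - 4165262)/(7155616 + 3051599) = ((263 + sqrt(-376)*(-1029)) - 4165262)/10207215 = ((263 + (2*I*sqrt(94))*(-1029)) - 4165262)*(1/10207215) = ((263 - 2058*I*sqrt(94)) - 4165262)*(1/10207215) = (-4164999 - 2058*I*sqrt(94))*(1/10207215) = -5123/12555 - 686*I*sqrt(94)/3402405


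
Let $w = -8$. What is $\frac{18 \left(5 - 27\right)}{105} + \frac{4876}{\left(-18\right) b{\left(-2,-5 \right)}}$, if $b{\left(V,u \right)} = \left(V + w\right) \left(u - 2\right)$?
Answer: $- \frac{2407}{315} \approx -7.6413$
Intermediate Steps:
$b{\left(V,u \right)} = \left(-8 + V\right) \left(-2 + u\right)$ ($b{\left(V,u \right)} = \left(V - 8\right) \left(u - 2\right) = \left(-8 + V\right) \left(-2 + u\right)$)
$\frac{18 \left(5 - 27\right)}{105} + \frac{4876}{\left(-18\right) b{\left(-2,-5 \right)}} = \frac{18 \left(5 - 27\right)}{105} + \frac{4876}{\left(-18\right) \left(16 - -40 - -4 - -10\right)} = 18 \left(-22\right) \frac{1}{105} + \frac{4876}{\left(-18\right) \left(16 + 40 + 4 + 10\right)} = \left(-396\right) \frac{1}{105} + \frac{4876}{\left(-18\right) 70} = - \frac{132}{35} + \frac{4876}{-1260} = - \frac{132}{35} + 4876 \left(- \frac{1}{1260}\right) = - \frac{132}{35} - \frac{1219}{315} = - \frac{2407}{315}$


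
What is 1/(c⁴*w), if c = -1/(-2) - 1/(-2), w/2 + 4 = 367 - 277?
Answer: 1/172 ≈ 0.0058140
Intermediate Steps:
w = 172 (w = -8 + 2*(367 - 277) = -8 + 2*90 = -8 + 180 = 172)
c = 1 (c = -1*(-½) - 1*(-½) = ½ + ½ = 1)
1/(c⁴*w) = 1/(1⁴*172) = 1/(1*172) = 1/172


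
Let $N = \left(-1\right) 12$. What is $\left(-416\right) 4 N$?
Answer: $19968$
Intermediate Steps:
$N = -12$
$\left(-416\right) 4 N = \left(-416\right) 4 \left(-12\right) = \left(-1664\right) \left(-12\right) = 19968$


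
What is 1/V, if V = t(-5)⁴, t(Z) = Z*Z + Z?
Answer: 1/160000 ≈ 6.2500e-6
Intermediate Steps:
t(Z) = Z + Z² (t(Z) = Z² + Z = Z + Z²)
V = 160000 (V = (-5*(1 - 5))⁴ = (-5*(-4))⁴ = 20⁴ = 160000)
1/V = 1/160000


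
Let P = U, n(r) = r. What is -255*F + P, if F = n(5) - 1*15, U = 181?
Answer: 2731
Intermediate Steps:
P = 181
F = -10 (F = 5 - 1*15 = 5 - 15 = -10)
-255*F + P = -255*(-10) + 181 = 2550 + 181 = 2731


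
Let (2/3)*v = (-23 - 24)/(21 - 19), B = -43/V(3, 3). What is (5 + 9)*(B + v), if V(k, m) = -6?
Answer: -2359/6 ≈ -393.17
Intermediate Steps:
B = 43/6 (B = -43/(-6) = -43*(-⅙) = 43/6 ≈ 7.1667)
v = -141/4 (v = 3*((-23 - 24)/(21 - 19))/2 = 3*(-47/2)/2 = 3*(-47*½)/2 = (3/2)*(-47/2) = -141/4 ≈ -35.250)
(5 + 9)*(B + v) = (5 + 9)*(43/6 - 141/4) = 14*(-337/12) = -2359/6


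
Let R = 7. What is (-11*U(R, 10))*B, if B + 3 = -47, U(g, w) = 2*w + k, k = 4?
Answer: 13200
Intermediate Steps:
U(g, w) = 4 + 2*w (U(g, w) = 2*w + 4 = 4 + 2*w)
B = -50 (B = -3 - 47 = -50)
(-11*U(R, 10))*B = -11*(4 + 2*10)*(-50) = -11*(4 + 20)*(-50) = -11*24*(-50) = -264*(-50) = 13200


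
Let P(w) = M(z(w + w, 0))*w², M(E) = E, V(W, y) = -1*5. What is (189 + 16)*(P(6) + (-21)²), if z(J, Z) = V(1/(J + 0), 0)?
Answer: 53505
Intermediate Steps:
V(W, y) = -5
z(J, Z) = -5
P(w) = -5*w²
(189 + 16)*(P(6) + (-21)²) = (189 + 16)*(-5*6² + (-21)²) = 205*(-5*36 + 441) = 205*(-180 + 441) = 205*261 = 53505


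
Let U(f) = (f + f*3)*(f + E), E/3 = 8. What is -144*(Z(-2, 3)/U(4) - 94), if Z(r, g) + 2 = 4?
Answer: 189495/14 ≈ 13535.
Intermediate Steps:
E = 24 (E = 3*8 = 24)
Z(r, g) = 2 (Z(r, g) = -2 + 4 = 2)
U(f) = 4*f*(24 + f) (U(f) = (f + f*3)*(f + 24) = (f + 3*f)*(24 + f) = (4*f)*(24 + f) = 4*f*(24 + f))
-144*(Z(-2, 3)/U(4) - 94) = -144*(2/((4*4*(24 + 4))) - 94) = -144*(2/((4*4*28)) - 94) = -144*(2/448 - 94) = -144*(2*(1/448) - 94) = -144*(1/224 - 94) = -144*(-21055/224) = 189495/14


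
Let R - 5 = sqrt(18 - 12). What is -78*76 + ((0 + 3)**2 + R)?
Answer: -5914 + sqrt(6) ≈ -5911.5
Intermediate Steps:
R = 5 + sqrt(6) (R = 5 + sqrt(18 - 12) = 5 + sqrt(6) ≈ 7.4495)
-78*76 + ((0 + 3)**2 + R) = -78*76 + ((0 + 3)**2 + (5 + sqrt(6))) = -5928 + (3**2 + (5 + sqrt(6))) = -5928 + (9 + (5 + sqrt(6))) = -5928 + (14 + sqrt(6)) = -5914 + sqrt(6)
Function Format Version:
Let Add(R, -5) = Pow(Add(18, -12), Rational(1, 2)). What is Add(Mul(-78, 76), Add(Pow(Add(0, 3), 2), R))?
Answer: Add(-5914, Pow(6, Rational(1, 2))) ≈ -5911.5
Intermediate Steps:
R = Add(5, Pow(6, Rational(1, 2))) (R = Add(5, Pow(Add(18, -12), Rational(1, 2))) = Add(5, Pow(6, Rational(1, 2))) ≈ 7.4495)
Add(Mul(-78, 76), Add(Pow(Add(0, 3), 2), R)) = Add(Mul(-78, 76), Add(Pow(Add(0, 3), 2), Add(5, Pow(6, Rational(1, 2))))) = Add(-5928, Add(Pow(3, 2), Add(5, Pow(6, Rational(1, 2))))) = Add(-5928, Add(9, Add(5, Pow(6, Rational(1, 2))))) = Add(-5928, Add(14, Pow(6, Rational(1, 2)))) = Add(-5914, Pow(6, Rational(1, 2)))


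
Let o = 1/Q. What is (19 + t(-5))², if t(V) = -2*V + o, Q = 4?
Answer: 13689/16 ≈ 855.56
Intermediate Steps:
o = ¼ (o = 1/4 = ¼ ≈ 0.25000)
t(V) = ¼ - 2*V (t(V) = -2*V + ¼ = ¼ - 2*V)
(19 + t(-5))² = (19 + (¼ - 2*(-5)))² = (19 + (¼ + 10))² = (19 + 41/4)² = (117/4)² = 13689/16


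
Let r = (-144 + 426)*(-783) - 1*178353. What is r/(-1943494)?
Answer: 399159/1943494 ≈ 0.20538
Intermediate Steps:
r = -399159 (r = 282*(-783) - 178353 = -220806 - 178353 = -399159)
r/(-1943494) = -399159/(-1943494) = -399159*(-1/1943494) = 399159/1943494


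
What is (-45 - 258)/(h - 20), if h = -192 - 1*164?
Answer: 303/376 ≈ 0.80585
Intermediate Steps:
h = -356 (h = -192 - 164 = -356)
(-45 - 258)/(h - 20) = (-45 - 258)/(-356 - 20) = -303/(-376) = -303*(-1/376) = 303/376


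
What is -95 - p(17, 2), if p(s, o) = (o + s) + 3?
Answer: -117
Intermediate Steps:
p(s, o) = 3 + o + s
-95 - p(17, 2) = -95 - (3 + 2 + 17) = -95 - 1*22 = -95 - 22 = -117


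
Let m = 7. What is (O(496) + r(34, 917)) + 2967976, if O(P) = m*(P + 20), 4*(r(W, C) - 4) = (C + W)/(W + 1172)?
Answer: 4778320253/1608 ≈ 2.9716e+6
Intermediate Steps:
r(W, C) = 4 + (C + W)/(4*(1172 + W)) (r(W, C) = 4 + ((C + W)/(W + 1172))/4 = 4 + ((C + W)/(1172 + W))/4 = 4 + (C + W)/(4*(1172 + W)))
O(P) = 140 + 7*P (O(P) = 7*(P + 20) = 7*(20 + P) = 140 + 7*P)
(O(496) + r(34, 917)) + 2967976 = ((140 + 7*496) + (18752 + 917 + 17*34)/(4*(1172 + 34))) + 2967976 = ((140 + 3472) + (¼)*(18752 + 917 + 578)/1206) + 2967976 = (3612 + (¼)*(1/1206)*20247) + 2967976 = (3612 + 6749/1608) + 2967976 = 5814845/1608 + 2967976 = 4778320253/1608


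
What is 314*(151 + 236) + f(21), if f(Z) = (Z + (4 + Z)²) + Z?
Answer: 122185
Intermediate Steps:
f(Z) = (4 + Z)² + 2*Z
314*(151 + 236) + f(21) = 314*(151 + 236) + ((4 + 21)² + 2*21) = 314*387 + (25² + 42) = 121518 + (625 + 42) = 121518 + 667 = 122185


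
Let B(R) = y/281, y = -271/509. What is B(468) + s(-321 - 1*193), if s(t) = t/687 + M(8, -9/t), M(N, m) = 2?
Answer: 122818763/98260923 ≈ 1.2499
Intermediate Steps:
y = -271/509 (y = -271*1/509 = -271/509 ≈ -0.53242)
B(R) = -271/143029 (B(R) = -271/509/281 = -271/509*1/281 = -271/143029)
s(t) = 2 + t/687 (s(t) = t/687 + 2 = 2 + t/687)
B(468) + s(-321 - 1*193) = -271/143029 + (2 + (-321 - 1*193)/687) = -271/143029 + (2 + (-321 - 193)/687) = -271/143029 + (2 + (1/687)*(-514)) = -271/143029 + (2 - 514/687) = -271/143029 + 860/687 = 122818763/98260923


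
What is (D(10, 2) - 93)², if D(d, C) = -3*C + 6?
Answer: 8649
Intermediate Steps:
D(d, C) = 6 - 3*C
(D(10, 2) - 93)² = ((6 - 3*2) - 93)² = ((6 - 6) - 93)² = (0 - 93)² = (-93)² = 8649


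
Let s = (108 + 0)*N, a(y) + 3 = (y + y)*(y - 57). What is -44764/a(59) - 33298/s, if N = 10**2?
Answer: -245604817/1258200 ≈ -195.20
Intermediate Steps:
a(y) = -3 + 2*y*(-57 + y) (a(y) = -3 + (y + y)*(y - 57) = -3 + (2*y)*(-57 + y) = -3 + 2*y*(-57 + y))
N = 100
s = 10800 (s = (108 + 0)*100 = 108*100 = 10800)
-44764/a(59) - 33298/s = -44764/(-3 - 114*59 + 2*59**2) - 33298/10800 = -44764/(-3 - 6726 + 2*3481) - 33298*1/10800 = -44764/(-3 - 6726 + 6962) - 16649/5400 = -44764/233 - 16649/5400 = -245604817/1258200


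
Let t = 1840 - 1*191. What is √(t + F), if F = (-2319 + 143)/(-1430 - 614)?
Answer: 3*√47874057/511 ≈ 40.621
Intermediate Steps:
t = 1649 (t = 1840 - 191 = 1649)
F = 544/511 (F = -2176/(-2044) = -2176*(-1/2044) = 544/511 ≈ 1.0646)
√(t + F) = √(1649 + 544/511) = √(843183/511) = 3*√47874057/511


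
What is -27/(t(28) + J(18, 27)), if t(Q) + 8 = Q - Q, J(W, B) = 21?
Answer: -27/13 ≈ -2.0769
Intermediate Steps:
t(Q) = -8 (t(Q) = -8 + (Q - Q) = -8 + 0 = -8)
-27/(t(28) + J(18, 27)) = -27/(-8 + 21) = -27/13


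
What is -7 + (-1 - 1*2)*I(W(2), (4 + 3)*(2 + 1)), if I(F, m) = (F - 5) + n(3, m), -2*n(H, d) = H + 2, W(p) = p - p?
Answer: 31/2 ≈ 15.500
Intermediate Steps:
W(p) = 0
n(H, d) = -1 - H/2 (n(H, d) = -(H + 2)/2 = -(2 + H)/2 = -1 - H/2)
I(F, m) = -15/2 + F (I(F, m) = (F - 5) + (-1 - 1/2*3) = (-5 + F) + (-1 - 3/2) = (-5 + F) - 5/2 = -15/2 + F)
-7 + (-1 - 1*2)*I(W(2), (4 + 3)*(2 + 1)) = -7 + (-1 - 1*2)*(-15/2 + 0) = -7 + (-1 - 2)*(-15/2) = -7 - 3*(-15/2) = -7 + 45/2 = 31/2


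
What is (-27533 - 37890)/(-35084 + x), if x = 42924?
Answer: -65423/7840 ≈ -8.3448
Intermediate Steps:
(-27533 - 37890)/(-35084 + x) = (-27533 - 37890)/(-35084 + 42924) = -65423/7840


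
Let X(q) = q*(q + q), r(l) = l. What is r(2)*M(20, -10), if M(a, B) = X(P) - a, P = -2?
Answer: -24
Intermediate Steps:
X(q) = 2*q**2 (X(q) = q*(2*q) = 2*q**2)
M(a, B) = 8 - a (M(a, B) = 2*(-2)**2 - a = 2*4 - a = 8 - a)
r(2)*M(20, -10) = 2*(8 - 1*20) = 2*(8 - 20) = 2*(-12) = -24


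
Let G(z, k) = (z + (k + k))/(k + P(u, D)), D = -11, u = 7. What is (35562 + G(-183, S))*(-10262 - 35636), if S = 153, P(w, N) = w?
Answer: -130580796807/80 ≈ -1.6323e+9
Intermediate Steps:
G(z, k) = (z + 2*k)/(7 + k) (G(z, k) = (z + (k + k))/(k + 7) = (z + 2*k)/(7 + k))
(35562 + G(-183, S))*(-10262 - 35636) = (35562 + (-183 + 2*153)/(7 + 153))*(-10262 - 35636) = (35562 + (-183 + 306)/160)*(-45898) = (35562 + (1/160)*123)*(-45898) = (35562 + 123/160)*(-45898) = (5690043/160)*(-45898) = -130580796807/80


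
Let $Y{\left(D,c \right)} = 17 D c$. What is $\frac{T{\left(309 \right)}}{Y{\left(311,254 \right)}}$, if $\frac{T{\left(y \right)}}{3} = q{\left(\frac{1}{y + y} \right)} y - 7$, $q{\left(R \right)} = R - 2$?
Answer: $- \frac{3747}{2685796} \approx -0.0013951$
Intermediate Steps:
$q{\left(R \right)} = -2 + R$
$T{\left(y \right)} = -21 + 3 y \left(-2 + \frac{1}{2 y}\right)$ ($T{\left(y \right)} = 3 \left(\left(-2 + \frac{1}{y + y}\right) y - 7\right) = 3 \left(\left(-2 + \frac{1}{2 y}\right) y - 7\right) = 3 \left(y \left(-2 + \frac{1}{2 y}\right) - 7\right) = 3 \left(-7 + y \left(-2 + \frac{1}{2 y}\right)\right) = -21 + 3 y \left(-2 + \frac{1}{2 y}\right)$)
$Y{\left(D,c \right)} = 17 D c$
$\frac{T{\left(309 \right)}}{Y{\left(311,254 \right)}} = \frac{- \frac{39}{2} - 1854}{17 \cdot 311 \cdot 254} = \frac{- \frac{39}{2} - 1854}{1342898} = \left(- \frac{3747}{2}\right) \frac{1}{1342898} = - \frac{3747}{2685796}$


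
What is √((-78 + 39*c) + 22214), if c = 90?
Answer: √25646 ≈ 160.14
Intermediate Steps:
√((-78 + 39*c) + 22214) = √((-78 + 39*90) + 22214) = √((-78 + 3510) + 22214) = √(3432 + 22214) = √25646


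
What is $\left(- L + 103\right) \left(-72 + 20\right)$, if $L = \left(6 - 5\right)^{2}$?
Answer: $-5304$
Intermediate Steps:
$L = 1$ ($L = 1^{2} = 1$)
$\left(- L + 103\right) \left(-72 + 20\right) = \left(\left(-1\right) 1 + 103\right) \left(-72 + 20\right) = \left(-1 + 103\right) \left(-52\right) = 102 \left(-52\right) = -5304$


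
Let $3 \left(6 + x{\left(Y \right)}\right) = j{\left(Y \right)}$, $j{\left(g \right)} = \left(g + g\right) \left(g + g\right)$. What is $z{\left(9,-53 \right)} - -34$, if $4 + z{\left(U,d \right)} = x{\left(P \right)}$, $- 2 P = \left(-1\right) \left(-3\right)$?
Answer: $27$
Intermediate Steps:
$j{\left(g \right)} = 4 g^{2}$ ($j{\left(g \right)} = 2 g 2 g = 4 g^{2}$)
$P = - \frac{3}{2}$ ($P = - \frac{\left(-1\right) \left(-3\right)}{2} = \left(- \frac{1}{2}\right) 3 = - \frac{3}{2} \approx -1.5$)
$x{\left(Y \right)} = -6 + \frac{4 Y^{2}}{3}$
$z{\left(U,d \right)} = -7$ ($z{\left(U,d \right)} = -4 - \left(6 - \frac{4 \left(- \frac{3}{2}\right)^{2}}{3}\right) = -4 + \left(-6 + \frac{4}{3} \cdot \frac{9}{4}\right) = -4 + \left(-6 + 3\right) = -4 - 3 = -7$)
$z{\left(9,-53 \right)} - -34 = -7 - -34 = -7 + 34 = 27$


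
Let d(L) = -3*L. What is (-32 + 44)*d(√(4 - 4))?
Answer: 0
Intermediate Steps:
(-32 + 44)*d(√(4 - 4)) = (-32 + 44)*(-3*√(4 - 4)) = 12*(-3*√0) = 12*(-3*0) = 12*0 = 0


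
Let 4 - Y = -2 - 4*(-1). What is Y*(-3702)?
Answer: -7404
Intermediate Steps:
Y = 2 (Y = 4 - (-2 - 4*(-1)) = 4 - (-2 + 4) = 4 - 1*2 = 4 - 2 = 2)
Y*(-3702) = 2*(-3702) = -7404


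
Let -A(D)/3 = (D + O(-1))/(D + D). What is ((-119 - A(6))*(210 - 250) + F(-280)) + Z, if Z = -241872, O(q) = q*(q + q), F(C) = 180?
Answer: -237012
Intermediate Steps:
O(q) = 2*q² (O(q) = q*(2*q) = 2*q²)
A(D) = -3*(2 + D)/(2*D) (A(D) = -3*(D + 2*(-1)²)/(D + D) = -3*(D + 2*1)/(2*D) = -3*(D + 2)*1/(2*D) = -3*(2 + D)*1/(2*D) = -3*(2 + D)/(2*D))
((-119 - A(6))*(210 - 250) + F(-280)) + Z = ((-119 - (-3/2 - 3/6))*(210 - 250) + 180) - 241872 = ((-119 - (-3/2 - 3*⅙))*(-40) + 180) - 241872 = ((-119 - (-3/2 - ½))*(-40) + 180) - 241872 = ((-119 - 1*(-2))*(-40) + 180) - 241872 = ((-119 + 2)*(-40) + 180) - 241872 = (-117*(-40) + 180) - 241872 = (4680 + 180) - 241872 = 4860 - 241872 = -237012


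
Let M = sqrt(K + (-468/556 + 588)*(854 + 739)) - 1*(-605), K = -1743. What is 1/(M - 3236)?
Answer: -121903/277469987 - sqrt(18038088102)/832409961 ≈ -0.00060068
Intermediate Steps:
M = 605 + sqrt(18038088102)/139 (M = sqrt(-1743 + (-468/556 + 588)*(854 + 739)) - 1*(-605) = sqrt(-1743 + (-468*1/556 + 588)*1593) + 605 = sqrt(-1743 + (-117/139 + 588)*1593) + 605 = sqrt(-1743 + (81615/139)*1593) + 605 = sqrt(-1743 + 130012695/139) + 605 = sqrt(129770418/139) + 605 = sqrt(18038088102)/139 + 605 = 605 + sqrt(18038088102)/139 ≈ 1571.2)
1/(M - 3236) = 1/((605 + sqrt(18038088102)/139) - 3236) = 1/(-2631 + sqrt(18038088102)/139)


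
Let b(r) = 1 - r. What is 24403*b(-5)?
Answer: 146418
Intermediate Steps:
24403*b(-5) = 24403*(1 - 1*(-5)) = 24403*(1 + 5) = 24403*6 = 146418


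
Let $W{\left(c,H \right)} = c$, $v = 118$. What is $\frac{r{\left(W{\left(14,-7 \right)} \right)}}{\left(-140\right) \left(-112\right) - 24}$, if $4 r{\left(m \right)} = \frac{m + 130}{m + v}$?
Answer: $\frac{3}{172216} \approx 1.742 \cdot 10^{-5}$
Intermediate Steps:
$r{\left(m \right)} = \frac{130 + m}{4 \left(118 + m\right)}$ ($r{\left(m \right)} = \frac{\left(m + 130\right) \frac{1}{m + 118}}{4} = \frac{\left(130 + m\right) \frac{1}{118 + m}}{4} = \frac{\frac{1}{118 + m} \left(130 + m\right)}{4} = \frac{130 + m}{4 \left(118 + m\right)}$)
$\frac{r{\left(W{\left(14,-7 \right)} \right)}}{\left(-140\right) \left(-112\right) - 24} = \frac{\frac{1}{4} \frac{1}{118 + 14} \left(130 + 14\right)}{\left(-140\right) \left(-112\right) - 24} = \frac{\frac{1}{4} \cdot \frac{1}{132} \cdot 144}{15680 - 24} = \frac{\frac{1}{4} \cdot \frac{1}{132} \cdot 144}{15656} = \frac{3}{11} \cdot \frac{1}{15656} = \frac{3}{172216}$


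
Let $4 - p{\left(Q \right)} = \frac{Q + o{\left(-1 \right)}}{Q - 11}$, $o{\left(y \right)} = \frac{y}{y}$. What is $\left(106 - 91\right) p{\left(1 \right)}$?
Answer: $63$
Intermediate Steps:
$o{\left(y \right)} = 1$
$p{\left(Q \right)} = 4 - \frac{1 + Q}{-11 + Q}$ ($p{\left(Q \right)} = 4 - \frac{Q + 1}{Q - 11} = 4 - \frac{1 + Q}{-11 + Q}$)
$\left(106 - 91\right) p{\left(1 \right)} = \left(106 - 91\right) \frac{3 \left(-15 + 1\right)}{-11 + 1} = 15 \cdot 3 \frac{1}{-10} \left(-14\right) = 15 \cdot 3 \left(- \frac{1}{10}\right) \left(-14\right) = 15 \cdot \frac{21}{5} = 63$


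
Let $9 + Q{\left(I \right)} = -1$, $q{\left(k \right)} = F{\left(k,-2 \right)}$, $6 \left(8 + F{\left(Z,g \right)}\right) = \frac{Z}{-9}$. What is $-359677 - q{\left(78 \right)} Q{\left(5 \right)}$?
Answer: $- \frac{3237943}{9} \approx -3.5977 \cdot 10^{5}$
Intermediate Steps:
$F{\left(Z,g \right)} = -8 - \frac{Z}{54}$ ($F{\left(Z,g \right)} = -8 + \frac{Z \frac{1}{-9}}{6} = -8 + \frac{Z \left(- \frac{1}{9}\right)}{6} = -8 + \frac{\left(- \frac{1}{9}\right) Z}{6} = -8 - \frac{Z}{54}$)
$q{\left(k \right)} = -8 - \frac{k}{54}$
$Q{\left(I \right)} = -10$ ($Q{\left(I \right)} = -9 - 1 = -10$)
$-359677 - q{\left(78 \right)} Q{\left(5 \right)} = -359677 - \left(-8 - \frac{13}{9}\right) \left(-10\right) = -359677 - \left(- \frac{85}{9}\right) \left(-10\right) = -359677 - \frac{850}{9} = - \frac{3237943}{9}$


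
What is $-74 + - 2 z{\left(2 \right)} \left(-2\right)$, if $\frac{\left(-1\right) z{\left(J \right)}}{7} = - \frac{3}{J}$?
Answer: $-32$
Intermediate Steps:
$z{\left(J \right)} = \frac{21}{J}$ ($z{\left(J \right)} = - 7 \left(- \frac{3}{J}\right) = \frac{21}{J}$)
$-74 + - 2 z{\left(2 \right)} \left(-2\right) = -74 + - 2 \cdot \frac{21}{2} \left(-2\right) = -74 + - 2 \cdot 21 \cdot \frac{1}{2} \left(-2\right) = -74 + \left(-2\right) \frac{21}{2} \left(-2\right) = -74 - -42 = -74 + 42 = -32$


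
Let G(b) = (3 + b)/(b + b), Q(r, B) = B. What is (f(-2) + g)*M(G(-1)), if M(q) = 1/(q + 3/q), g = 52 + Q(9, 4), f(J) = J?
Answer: -27/2 ≈ -13.500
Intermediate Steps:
g = 56 (g = 52 + 4 = 56)
G(b) = (3 + b)/(2*b) (G(b) = (3 + b)/((2*b)) = (3 + b)*(1/(2*b)) = (3 + b)/(2*b))
(f(-2) + g)*M(G(-1)) = (-2 + 56)*(((½)*(3 - 1)/(-1))/(3 + ((½)*(3 - 1)/(-1))²)) = 54*(((½)*(-1)*2)/(3 + ((½)*(-1)*2)²)) = 54*(-1/(3 + (-1)²)) = 54*(-1/(3 + 1)) = 54*(-1/4) = 54*(-1*¼) = 54*(-¼) = -27/2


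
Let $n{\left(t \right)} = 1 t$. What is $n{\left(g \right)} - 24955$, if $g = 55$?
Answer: $-24900$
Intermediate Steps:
$n{\left(t \right)} = t$
$n{\left(g \right)} - 24955 = 55 - 24955 = -24900$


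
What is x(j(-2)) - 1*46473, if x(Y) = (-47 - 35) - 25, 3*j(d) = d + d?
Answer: -46580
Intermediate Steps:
j(d) = 2*d/3 (j(d) = (d + d)/3 = (2*d)/3 = 2*d/3)
x(Y) = -107 (x(Y) = -82 - 25 = -107)
x(j(-2)) - 1*46473 = -107 - 1*46473 = -107 - 46473 = -46580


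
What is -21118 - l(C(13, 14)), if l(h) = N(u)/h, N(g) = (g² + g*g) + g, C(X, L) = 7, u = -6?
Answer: -147892/7 ≈ -21127.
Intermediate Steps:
N(g) = g + 2*g² (N(g) = (g² + g²) + g = 2*g² + g = g + 2*g²)
l(h) = 66/h (l(h) = (-6*(1 + 2*(-6)))/h = (-6*(1 - 12))/h = (-6*(-11))/h = 66/h)
-21118 - l(C(13, 14)) = -21118 - 66/7 = -147892/7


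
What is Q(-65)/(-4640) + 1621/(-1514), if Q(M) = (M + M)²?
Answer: -827701/175624 ≈ -4.7129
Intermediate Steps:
Q(M) = 4*M² (Q(M) = (2*M)² = 4*M²)
Q(-65)/(-4640) + 1621/(-1514) = (4*(-65)²)/(-4640) + 1621/(-1514) = (4*4225)*(-1/4640) + 1621*(-1/1514) = 16900*(-1/4640) - 1621/1514 = -845/232 - 1621/1514 = -827701/175624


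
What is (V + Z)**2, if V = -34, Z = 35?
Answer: 1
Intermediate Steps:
(V + Z)**2 = (-34 + 35)**2 = 1**2 = 1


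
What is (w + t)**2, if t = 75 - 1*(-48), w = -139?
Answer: 256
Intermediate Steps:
t = 123 (t = 75 + 48 = 123)
(w + t)**2 = (-139 + 123)**2 = (-16)**2 = 256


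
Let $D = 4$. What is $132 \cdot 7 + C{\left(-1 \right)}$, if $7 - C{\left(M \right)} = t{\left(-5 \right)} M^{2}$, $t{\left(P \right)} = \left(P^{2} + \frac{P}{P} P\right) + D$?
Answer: $907$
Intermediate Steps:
$t{\left(P \right)} = 4 + P + P^{2}$ ($t{\left(P \right)} = \left(P^{2} + \frac{P}{P} P\right) + 4 = \left(P^{2} + 1 P\right) + 4 = \left(P^{2} + P\right) + 4 = \left(P + P^{2}\right) + 4 = 4 + P + P^{2}$)
$C{\left(M \right)} = 7 - 24 M^{2}$ ($C{\left(M \right)} = 7 - \left(4 - 5 + \left(-5\right)^{2}\right) M^{2} = 7 - \left(4 - 5 + 25\right) M^{2} = 7 - 24 M^{2}$)
$132 \cdot 7 + C{\left(-1 \right)} = 132 \cdot 7 + \left(7 - 24 \left(-1\right)^{2}\right) = 924 + \left(7 - 24\right) = 924 - 17 = 907$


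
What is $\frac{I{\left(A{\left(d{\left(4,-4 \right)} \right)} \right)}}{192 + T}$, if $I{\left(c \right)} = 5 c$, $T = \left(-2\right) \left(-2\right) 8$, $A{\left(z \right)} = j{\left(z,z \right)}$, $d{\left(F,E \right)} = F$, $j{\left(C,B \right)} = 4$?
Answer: $\frac{5}{56} \approx 0.089286$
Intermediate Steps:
$A{\left(z \right)} = 4$
$T = 32$ ($T = 4 \cdot 8 = 32$)
$\frac{I{\left(A{\left(d{\left(4,-4 \right)} \right)} \right)}}{192 + T} = \frac{5 \cdot 4}{192 + 32} = \frac{1}{224} \cdot 20 = \frac{5}{56}$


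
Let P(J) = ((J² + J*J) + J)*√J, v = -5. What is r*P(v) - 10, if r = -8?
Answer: -10 - 360*I*√5 ≈ -10.0 - 804.98*I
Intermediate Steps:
P(J) = √J*(J + 2*J²) (P(J) = ((J² + J²) + J)*√J = (2*J² + J)*√J = (J + 2*J²)*√J = √J*(J + 2*J²))
r*P(v) - 10 = -8*(-5)^(3/2)*(1 + 2*(-5)) - 10 = -8*(-5*I*√5)*(1 - 10) - 10 = -8*(-5*I*√5)*(-9) - 10 = -360*I*√5 - 10 = -10 - 360*I*√5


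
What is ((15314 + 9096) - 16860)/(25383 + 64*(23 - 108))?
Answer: 7550/19943 ≈ 0.37858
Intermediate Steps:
((15314 + 9096) - 16860)/(25383 + 64*(23 - 108)) = (24410 - 16860)/(25383 + 64*(-85)) = 7550/(25383 - 5440) = 7550/19943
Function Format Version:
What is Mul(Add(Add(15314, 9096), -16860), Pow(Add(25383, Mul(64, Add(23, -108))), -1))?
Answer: Rational(7550, 19943) ≈ 0.37858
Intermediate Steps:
Mul(Add(Add(15314, 9096), -16860), Pow(Add(25383, Mul(64, Add(23, -108))), -1)) = Mul(Add(24410, -16860), Pow(Add(25383, Mul(64, -85)), -1)) = Mul(7550, Pow(Add(25383, -5440), -1)) = Mul(7550, Pow(19943, -1)) = Mul(7550, Rational(1, 19943)) = Rational(7550, 19943)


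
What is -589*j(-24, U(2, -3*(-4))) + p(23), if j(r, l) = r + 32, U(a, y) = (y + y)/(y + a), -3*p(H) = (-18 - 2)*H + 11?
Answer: -13687/3 ≈ -4562.3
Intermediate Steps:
p(H) = -11/3 + 20*H/3 (p(H) = -((-18 - 2)*H + 11)/3 = -(-20*H + 11)/3 = -(11 - 20*H)/3 = -11/3 + 20*H/3)
U(a, y) = 2*y/(a + y) (U(a, y) = (2*y)/(a + y) = 2*y/(a + y))
j(r, l) = 32 + r
-589*j(-24, U(2, -3*(-4))) + p(23) = -589*(32 - 24) + (-11/3 + (20/3)*23) = -589*8 + (-11/3 + 460/3) = -4712 + 449/3 = -13687/3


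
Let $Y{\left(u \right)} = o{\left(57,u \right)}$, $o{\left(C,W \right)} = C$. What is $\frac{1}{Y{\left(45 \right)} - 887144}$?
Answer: $- \frac{1}{887087} \approx -1.1273 \cdot 10^{-6}$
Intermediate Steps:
$Y{\left(u \right)} = 57$
$\frac{1}{Y{\left(45 \right)} - 887144} = \frac{1}{57 - 887144} = \frac{1}{-887087} = - \frac{1}{887087}$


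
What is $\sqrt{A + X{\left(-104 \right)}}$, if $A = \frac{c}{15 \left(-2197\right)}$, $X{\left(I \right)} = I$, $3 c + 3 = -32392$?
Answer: $\frac{i \sqrt{26648869}}{507} \approx 10.182 i$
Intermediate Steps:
$c = - \frac{32395}{3}$ ($c = -1 + \frac{1}{3} \left(-32392\right) = -1 - \frac{32392}{3} = - \frac{32395}{3} \approx -10798.0$)
$A = \frac{6479}{19773}$ ($A = - \frac{32395}{3 \cdot 15 \left(-2197\right)} = - \frac{32395}{3 \left(-32955\right)} = \left(- \frac{32395}{3}\right) \left(- \frac{1}{32955}\right) = \frac{6479}{19773} \approx 0.32767$)
$\sqrt{A + X{\left(-104 \right)}} = \sqrt{\frac{6479}{19773} - 104} = \sqrt{- \frac{2049913}{19773}} = \frac{i \sqrt{26648869}}{507}$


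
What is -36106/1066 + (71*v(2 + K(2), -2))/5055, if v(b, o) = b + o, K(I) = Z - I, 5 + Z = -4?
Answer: -91674188/2694315 ≈ -34.025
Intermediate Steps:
Z = -9 (Z = -5 - 4 = -9)
K(I) = -9 - I
-36106/1066 + (71*v(2 + K(2), -2))/5055 = -36106/1066 + (71*((2 + (-9 - 1*2)) - 2))/5055 = -36106*1/1066 + (71*((2 + (-9 - 2)) - 2))*(1/5055) = -18053/533 + (71*((2 - 11) - 2))*(1/5055) = -18053/533 + (71*(-9 - 2))*(1/5055) = -18053/533 + (71*(-11))*(1/5055) = -18053/533 - 781*1/5055 = -18053/533 - 781/5055 = -91674188/2694315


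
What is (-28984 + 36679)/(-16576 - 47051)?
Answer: -2565/21209 ≈ -0.12094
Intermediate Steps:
(-28984 + 36679)/(-16576 - 47051) = 7695/(-63627) = 7695*(-1/63627) = -2565/21209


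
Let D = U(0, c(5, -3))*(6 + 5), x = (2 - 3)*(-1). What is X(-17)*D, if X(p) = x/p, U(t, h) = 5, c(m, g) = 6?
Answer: -55/17 ≈ -3.2353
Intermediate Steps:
x = 1 (x = -1*(-1) = 1)
X(p) = 1/p
D = 55 (D = 5*(6 + 5) = 5*11 = 55)
X(-17)*D = 55/(-17) = -1/17*55 = -55/17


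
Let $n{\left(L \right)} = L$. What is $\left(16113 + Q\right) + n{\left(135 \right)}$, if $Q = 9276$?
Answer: $25524$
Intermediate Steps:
$\left(16113 + Q\right) + n{\left(135 \right)} = \left(16113 + 9276\right) + 135 = 25389 + 135 = 25524$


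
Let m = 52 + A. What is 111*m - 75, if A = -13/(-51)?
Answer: 97330/17 ≈ 5725.3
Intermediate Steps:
A = 13/51 (A = -13*(-1/51) = 13/51 ≈ 0.25490)
m = 2665/51 (m = 52 + 13/51 = 2665/51 ≈ 52.255)
111*m - 75 = 111*(2665/51) - 75 = 98605/17 - 75 = 97330/17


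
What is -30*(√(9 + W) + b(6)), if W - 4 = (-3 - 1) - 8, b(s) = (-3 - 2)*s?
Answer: 870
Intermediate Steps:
b(s) = -5*s
W = -8 (W = 4 + ((-3 - 1) - 8) = 4 + (-4 - 8) = 4 - 12 = -8)
-30*(√(9 + W) + b(6)) = -30*(√(9 - 8) - 5*6) = -30*(√1 - 30) = -30*(1 - 30) = -30*(-29) = 870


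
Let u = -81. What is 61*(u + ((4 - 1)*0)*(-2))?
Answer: -4941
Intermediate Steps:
61*(u + ((4 - 1)*0)*(-2)) = 61*(-81 + ((4 - 1)*0)*(-2)) = 61*(-81 + (3*0)*(-2)) = 61*(-81 + 0*(-2)) = 61*(-81 + 0) = 61*(-81) = -4941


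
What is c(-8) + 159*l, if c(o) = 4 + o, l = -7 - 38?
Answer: -7159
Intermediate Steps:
l = -45
c(-8) + 159*l = (4 - 8) + 159*(-45) = -4 - 7155 = -7159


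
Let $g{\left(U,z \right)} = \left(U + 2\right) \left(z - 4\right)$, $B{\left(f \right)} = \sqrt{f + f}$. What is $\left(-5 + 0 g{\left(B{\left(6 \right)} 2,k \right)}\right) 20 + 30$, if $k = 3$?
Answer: $-70$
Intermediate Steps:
$B{\left(f \right)} = \sqrt{2} \sqrt{f}$ ($B{\left(f \right)} = \sqrt{2 f} = \sqrt{2} \sqrt{f}$)
$g{\left(U,z \right)} = \left(-4 + z\right) \left(2 + U\right)$ ($g{\left(U,z \right)} = \left(2 + U\right) \left(-4 + z\right) = \left(-4 + z\right) \left(2 + U\right)$)
$\left(-5 + 0 g{\left(B{\left(6 \right)} 2,k \right)}\right) 20 + 30 = \left(-5 + 0 \left(-8 - 4 \sqrt{2} \sqrt{6} \cdot 2 + 2 \cdot 3 + \sqrt{2} \sqrt{6} \cdot 2 \cdot 3\right)\right) 20 + 30 = \left(-5 + 0 \left(-8 - 4 \cdot 2 \sqrt{3} \cdot 2 + 6 + 2 \sqrt{3} \cdot 2 \cdot 3\right)\right) 20 + 30 = \left(-5 + 0 \left(-8 - 4 \cdot 4 \sqrt{3} + 6 + 4 \sqrt{3} \cdot 3\right)\right) 20 + 30 = \left(-5 + 0 \left(-8 - 16 \sqrt{3} + 6 + 12 \sqrt{3}\right)\right) 20 + 30 = \left(-5 + 0 \left(-2 - 4 \sqrt{3}\right)\right) 20 + 30 = \left(-5 + 0\right) 20 + 30 = \left(-5\right) 20 + 30 = -100 + 30 = -70$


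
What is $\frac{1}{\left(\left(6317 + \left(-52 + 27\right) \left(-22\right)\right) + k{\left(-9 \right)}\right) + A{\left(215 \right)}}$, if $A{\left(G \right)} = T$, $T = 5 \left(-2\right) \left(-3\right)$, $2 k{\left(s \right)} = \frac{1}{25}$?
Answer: $\frac{50}{344851} \approx 0.00014499$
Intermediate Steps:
$k{\left(s \right)} = \frac{1}{50}$ ($k{\left(s \right)} = \frac{1}{2 \cdot 25} = \frac{1}{2} \cdot \frac{1}{25} = \frac{1}{50}$)
$T = 30$ ($T = \left(-10\right) \left(-3\right) = 30$)
$A{\left(G \right)} = 30$
$\frac{1}{\left(\left(6317 + \left(-52 + 27\right) \left(-22\right)\right) + k{\left(-9 \right)}\right) + A{\left(215 \right)}} = \frac{1}{\left(\left(6317 + \left(-52 + 27\right) \left(-22\right)\right) + \frac{1}{50}\right) + 30} = \frac{1}{\left(\left(6317 - -550\right) + \frac{1}{50}\right) + 30} = \frac{1}{\left(\left(6317 + 550\right) + \frac{1}{50}\right) + 30} = \frac{1}{\left(6867 + \frac{1}{50}\right) + 30} = \frac{1}{\frac{343351}{50} + 30} = \frac{1}{\frac{344851}{50}} = \frac{50}{344851}$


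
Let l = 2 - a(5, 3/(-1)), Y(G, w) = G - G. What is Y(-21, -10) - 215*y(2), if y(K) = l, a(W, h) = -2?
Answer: -860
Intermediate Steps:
Y(G, w) = 0
l = 4 (l = 2 - 1*(-2) = 2 + 2 = 4)
y(K) = 4
Y(-21, -10) - 215*y(2) = 0 - 215*4 = 0 - 860 = -860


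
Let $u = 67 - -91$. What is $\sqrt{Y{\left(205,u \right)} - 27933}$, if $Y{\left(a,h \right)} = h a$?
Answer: $\sqrt{4457} \approx 66.761$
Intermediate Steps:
$u = 158$ ($u = 67 + 91 = 158$)
$Y{\left(a,h \right)} = a h$
$\sqrt{Y{\left(205,u \right)} - 27933} = \sqrt{205 \cdot 158 - 27933} = \sqrt{32390 - 27933} = \sqrt{4457}$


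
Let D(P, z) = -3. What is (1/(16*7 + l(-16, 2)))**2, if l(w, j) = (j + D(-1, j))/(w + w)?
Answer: 1024/12852225 ≈ 7.9675e-5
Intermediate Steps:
l(w, j) = (-3 + j)/(2*w) (l(w, j) = (j - 3)/(w + w) = (-3 + j)/((2*w)) = (-3 + j)*(1/(2*w)) = (-3 + j)/(2*w))
(1/(16*7 + l(-16, 2)))**2 = (1/(16*7 + (1/2)*(-3 + 2)/(-16)))**2 = (1/(112 + (1/2)*(-1/16)*(-1)))**2 = (1/(112 + 1/32))**2 = (1/(3585/32))**2 = (32/3585)**2 = 1024/12852225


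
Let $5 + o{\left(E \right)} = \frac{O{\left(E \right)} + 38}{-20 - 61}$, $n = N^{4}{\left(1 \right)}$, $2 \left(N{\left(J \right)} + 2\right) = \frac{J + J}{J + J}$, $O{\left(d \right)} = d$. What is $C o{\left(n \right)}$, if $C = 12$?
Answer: $- \frac{7169}{108} \approx -66.38$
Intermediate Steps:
$N{\left(J \right)} = - \frac{3}{2}$ ($N{\left(J \right)} = -2 + \frac{\left(J + J\right) \frac{1}{J + J}}{2} = -2 + \frac{2 J \frac{1}{2 J}}{2} = -2 + \frac{1}{2} \cdot 1 = -2 + \frac{1}{2} = - \frac{3}{2}$)
$n = \frac{81}{16}$ ($n = \left(- \frac{3}{2}\right)^{4} = \frac{81}{16} \approx 5.0625$)
$o{\left(E \right)} = - \frac{443}{81} - \frac{E}{81}$ ($o{\left(E \right)} = -5 + \frac{E + 38}{-20 - 61} = -5 + \frac{38 + E}{-81} = -5 + \left(38 + E\right) \left(- \frac{1}{81}\right) = -5 - \left(\frac{38}{81} + \frac{E}{81}\right) = - \frac{443}{81} - \frac{E}{81}$)
$C o{\left(n \right)} = 12 \left(- \frac{443}{81} - \frac{1}{16}\right) = 12 \left(- \frac{7169}{1296}\right) = - \frac{7169}{108}$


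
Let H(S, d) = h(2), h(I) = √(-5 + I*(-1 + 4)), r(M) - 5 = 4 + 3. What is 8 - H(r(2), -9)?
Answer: 7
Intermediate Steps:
r(M) = 12 (r(M) = 5 + (4 + 3) = 5 + 7 = 12)
h(I) = √(-5 + 3*I) (h(I) = √(-5 + I*3) = √(-5 + 3*I))
H(S, d) = 1 (H(S, d) = √(-5 + 3*2) = √(-5 + 6) = √1 = 1)
8 - H(r(2), -9) = 8 - 1*1 = 8 - 1 = 7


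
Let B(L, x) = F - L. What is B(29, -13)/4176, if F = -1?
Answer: -5/696 ≈ -0.0071839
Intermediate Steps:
B(L, x) = -1 - L
B(29, -13)/4176 = (-1 - 1*29)/4176 = (-1 - 29)*(1/4176) = -30*1/4176 = -5/696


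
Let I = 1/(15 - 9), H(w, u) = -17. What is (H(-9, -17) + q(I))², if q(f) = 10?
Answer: 49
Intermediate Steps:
I = ⅙ (I = 1/6 = ⅙ ≈ 0.16667)
(H(-9, -17) + q(I))² = (-17 + 10)² = (-7)² = 49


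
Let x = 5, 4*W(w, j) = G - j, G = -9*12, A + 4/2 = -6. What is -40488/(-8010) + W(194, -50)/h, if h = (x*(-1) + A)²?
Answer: 2242109/451230 ≈ 4.9689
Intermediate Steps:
A = -8 (A = -2 - 6 = -8)
G = -108
W(w, j) = -27 - j/4 (W(w, j) = (-108 - j)/4 = -27 - j/4)
h = 169 (h = (5*(-1) - 8)² = (-5 - 8)² = (-13)² = 169)
-40488/(-8010) + W(194, -50)/h = -40488/(-8010) + (-27 - ¼*(-50))/169 = -40488*(-1/8010) + (-27 + 25/2)*(1/169) = 6748/1335 - 29/2*1/169 = 6748/1335 - 29/338 = 2242109/451230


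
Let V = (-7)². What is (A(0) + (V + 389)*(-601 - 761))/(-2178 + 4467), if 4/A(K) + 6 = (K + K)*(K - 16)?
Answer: -1789670/6867 ≈ -260.62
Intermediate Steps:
V = 49
A(K) = 4/(-6 + 2*K*(-16 + K)) (A(K) = 4/(-6 + (K + K)*(K - 16)) = 4/(-6 + (2*K)*(-16 + K)) = 4/(-6 + 2*K*(-16 + K)))
(A(0) + (V + 389)*(-601 - 761))/(-2178 + 4467) = (2/(-3 + 0² - 16*0) + (49 + 389)*(-601 - 761))/(-2178 + 4467) = (2/(-3 + 0 + 0) + 438*(-1362))/2289 = (2/(-3) - 596556)*(1/2289) = (2*(-⅓) - 596556)*(1/2289) = (-⅔ - 596556)*(1/2289) = -1789670/3*1/2289 = -1789670/6867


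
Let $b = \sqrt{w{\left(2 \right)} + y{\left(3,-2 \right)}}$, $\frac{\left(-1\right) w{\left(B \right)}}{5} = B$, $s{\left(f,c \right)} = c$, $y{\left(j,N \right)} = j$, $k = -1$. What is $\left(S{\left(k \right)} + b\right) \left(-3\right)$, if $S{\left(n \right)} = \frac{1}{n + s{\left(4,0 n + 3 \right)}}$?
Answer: $- \frac{3}{2} - 3 i \sqrt{7} \approx -1.5 - 7.9373 i$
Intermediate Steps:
$w{\left(B \right)} = - 5 B$
$S{\left(n \right)} = \frac{1}{3 + n}$ ($S{\left(n \right)} = \frac{1}{n + \left(0 n + 3\right)} = \frac{1}{n + \left(0 + 3\right)} = \frac{1}{n + 3} = \frac{1}{3 + n}$)
$b = i \sqrt{7}$ ($b = \sqrt{\left(-5\right) 2 + 3} = \sqrt{-10 + 3} = \sqrt{-7} = i \sqrt{7} \approx 2.6458 i$)
$\left(S{\left(k \right)} + b\right) \left(-3\right) = \left(\frac{1}{3 - 1} + i \sqrt{7}\right) \left(-3\right) = \left(\frac{1}{2} + i \sqrt{7}\right) \left(-3\right) = - \frac{3}{2} - 3 i \sqrt{7}$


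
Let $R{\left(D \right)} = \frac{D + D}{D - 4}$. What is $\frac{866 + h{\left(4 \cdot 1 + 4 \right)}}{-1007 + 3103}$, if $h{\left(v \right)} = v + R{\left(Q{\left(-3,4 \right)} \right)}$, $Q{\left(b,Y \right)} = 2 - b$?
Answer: $\frac{221}{524} \approx 0.42176$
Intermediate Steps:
$R{\left(D \right)} = \frac{2 D}{-4 + D}$
$h{\left(v \right)} = 10 + v$ ($h{\left(v \right)} = v + \frac{2 \left(2 - -3\right)}{-4 + \left(2 - -3\right)} = v + \frac{2 \left(2 + 3\right)}{-4 + \left(2 + 3\right)} = v + 2 \cdot 5 \frac{1}{-4 + 5} = v + 2 \cdot 5 \cdot 1^{-1} = v + 2 \cdot 5 \cdot 1 = v + 10 = 10 + v$)
$\frac{866 + h{\left(4 \cdot 1 + 4 \right)}}{-1007 + 3103} = \frac{866 + \left(10 + \left(4 \cdot 1 + 4\right)\right)}{-1007 + 3103} = \frac{866 + \left(10 + \left(4 + 4\right)\right)}{2096} = \left(866 + \left(10 + 8\right)\right) \frac{1}{2096} = \left(866 + 18\right) \frac{1}{2096} = 884 \cdot \frac{1}{2096} = \frac{221}{524}$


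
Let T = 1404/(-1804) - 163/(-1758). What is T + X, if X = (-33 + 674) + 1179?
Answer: 1442458015/792858 ≈ 1819.3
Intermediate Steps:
X = 1820 (X = 641 + 1179 = 1820)
T = -543545/792858 (T = 1404*(-1/1804) - 163*(-1/1758) = -351/451 + 163/1758 = -543545/792858 ≈ -0.68555)
T + X = -543545/792858 + 1820 = 1442458015/792858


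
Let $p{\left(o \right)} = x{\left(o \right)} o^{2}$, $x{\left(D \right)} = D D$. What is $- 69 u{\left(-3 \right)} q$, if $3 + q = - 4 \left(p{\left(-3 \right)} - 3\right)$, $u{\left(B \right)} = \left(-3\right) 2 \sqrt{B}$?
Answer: $- 130410 i \sqrt{3} \approx - 2.2588 \cdot 10^{5} i$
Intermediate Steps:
$x{\left(D \right)} = D^{2}$
$p{\left(o \right)} = o^{4}$ ($p{\left(o \right)} = o^{2} o^{2} = o^{4}$)
$u{\left(B \right)} = - 6 \sqrt{B}$
$q = -315$ ($q = -3 - 4 \left(\left(-3\right)^{4} - 3\right) = -3 - 4 \left(81 - 3\right) = -3 - 312 = -315$)
$- 69 u{\left(-3 \right)} q = - 69 - 6 \sqrt{-3} \left(-315\right) = - 69 - 6 i \sqrt{3} \left(-315\right) = - 69 \cdot 1890 i \sqrt{3} = - 130410 i \sqrt{3}$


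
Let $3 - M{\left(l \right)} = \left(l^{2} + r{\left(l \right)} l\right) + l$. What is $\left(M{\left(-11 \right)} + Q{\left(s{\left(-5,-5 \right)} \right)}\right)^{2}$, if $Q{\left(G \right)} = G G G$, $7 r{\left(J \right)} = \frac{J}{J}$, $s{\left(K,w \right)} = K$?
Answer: $\frac{2601769}{49} \approx 53097.0$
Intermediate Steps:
$r{\left(J \right)} = \frac{1}{7}$ ($r{\left(J \right)} = \frac{J \frac{1}{J}}{7} = \frac{1}{7} \cdot 1 = \frac{1}{7}$)
$Q{\left(G \right)} = G^{3}$ ($Q{\left(G \right)} = G^{2} G = G^{3}$)
$M{\left(l \right)} = 3 - l^{2} - \frac{8 l}{7}$ ($M{\left(l \right)} = 3 - \left(\left(l^{2} + \frac{l}{7}\right) + l\right) = 3 - \left(l^{2} + \frac{8 l}{7}\right) = 3 - l^{2} - \frac{8 l}{7}$)
$\left(M{\left(-11 \right)} + Q{\left(s{\left(-5,-5 \right)} \right)}\right)^{2} = \left(\left(3 - \left(-11\right)^{2} - - \frac{88}{7}\right) + \left(-5\right)^{3}\right)^{2} = \left(\left(3 - 121 + \frac{88}{7}\right) - 125\right)^{2} = \left(- \frac{738}{7} - 125\right)^{2} = \left(- \frac{1613}{7}\right)^{2} = \frac{2601769}{49}$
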